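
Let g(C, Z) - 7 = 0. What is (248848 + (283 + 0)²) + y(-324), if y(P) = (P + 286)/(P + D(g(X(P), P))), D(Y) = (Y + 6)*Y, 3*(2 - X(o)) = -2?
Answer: 76642359/233 ≈ 3.2894e+5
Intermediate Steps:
X(o) = 8/3 (X(o) = 2 - ⅓*(-2) = 2 + ⅔ = 8/3)
g(C, Z) = 7 (g(C, Z) = 7 + 0 = 7)
D(Y) = Y*(6 + Y) (D(Y) = (6 + Y)*Y = Y*(6 + Y))
y(P) = (286 + P)/(91 + P) (y(P) = (P + 286)/(P + 7*(6 + 7)) = (286 + P)/(P + 7*13) = (286 + P)/(P + 91) = (286 + P)/(91 + P))
(248848 + (283 + 0)²) + y(-324) = (248848 + (283 + 0)²) + (286 - 324)/(91 - 324) = (248848 + 283²) - 38/(-233) = (248848 + 80089) - 1/233*(-38) = 328937 + 38/233 = 76642359/233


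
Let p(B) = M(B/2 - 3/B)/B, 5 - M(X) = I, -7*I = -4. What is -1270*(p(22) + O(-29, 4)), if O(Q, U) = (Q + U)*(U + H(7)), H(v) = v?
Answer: 26872565/77 ≈ 3.4899e+5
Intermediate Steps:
I = 4/7 (I = -⅐*(-4) = 4/7 ≈ 0.57143)
M(X) = 31/7 (M(X) = 5 - 1*4/7 = 5 - 4/7 = 31/7)
p(B) = 31/(7*B)
O(Q, U) = (7 + U)*(Q + U) (O(Q, U) = (Q + U)*(U + 7) = (Q + U)*(7 + U) = (7 + U)*(Q + U))
-1270*(p(22) + O(-29, 4)) = -1270*((31/7)/22 + (4² + 7*(-29) + 7*4 - 29*4)) = -1270*((31/7)*(1/22) + (16 - 203 + 28 - 116)) = -1270*(31/154 - 275) = -1270*(-42319/154) = 26872565/77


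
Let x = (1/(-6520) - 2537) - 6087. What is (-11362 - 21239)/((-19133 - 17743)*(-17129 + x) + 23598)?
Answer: -17713210/515998902533 ≈ -3.4328e-5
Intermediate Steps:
x = -56228481/6520 (x = (-1/6520 - 2537) - 6087 = -16541241/6520 - 6087 = -56228481/6520 ≈ -8624.0)
(-11362 - 21239)/((-19133 - 17743)*(-17129 + x) + 23598) = (-11362 - 21239)/((-19133 - 17743)*(-17129 - 56228481/6520) + 23598) = -32601/(-36876*(-167909561/6520) + 23598) = -32601/(1547958242859/1630 + 23598) = -32601/1547996707599/1630 = -32601*1630/1547996707599 = -17713210/515998902533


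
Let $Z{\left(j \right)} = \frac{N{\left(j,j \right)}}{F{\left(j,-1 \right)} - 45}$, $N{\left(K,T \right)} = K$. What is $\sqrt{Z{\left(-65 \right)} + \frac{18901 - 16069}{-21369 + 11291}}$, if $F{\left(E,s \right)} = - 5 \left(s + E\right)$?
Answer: $\frac{i \sqrt{41997459837}}{287223} \approx 0.7135 i$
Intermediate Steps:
$F{\left(E,s \right)} = - 5 E - 5 s$ ($F{\left(E,s \right)} = - 5 \left(E + s\right) = - 5 E - 5 s$)
$Z{\left(j \right)} = \frac{j}{-40 - 5 j}$ ($Z{\left(j \right)} = \frac{j}{\left(- 5 j - -5\right) - 45} = \frac{j}{\left(- 5 j + 5\right) - 45} = \frac{j}{\left(5 - 5 j\right) - 45} = \frac{j}{-40 - 5 j}$)
$\sqrt{Z{\left(-65 \right)} + \frac{18901 - 16069}{-21369 + 11291}} = \sqrt{\left(-1\right) \left(-65\right) \frac{1}{40 + 5 \left(-65\right)} + \frac{18901 - 16069}{-21369 + 11291}} = \sqrt{\left(-1\right) \left(-65\right) \frac{1}{40 - 325} + \frac{2832}{-10078}} = \sqrt{\left(-1\right) \left(-65\right) \frac{1}{-285} + 2832 \left(- \frac{1}{10078}\right)} = \sqrt{\left(-1\right) \left(-65\right) \left(- \frac{1}{285}\right) - \frac{1416}{5039}} = \sqrt{- \frac{13}{57} - \frac{1416}{5039}} = \sqrt{- \frac{146219}{287223}} = \frac{i \sqrt{41997459837}}{287223}$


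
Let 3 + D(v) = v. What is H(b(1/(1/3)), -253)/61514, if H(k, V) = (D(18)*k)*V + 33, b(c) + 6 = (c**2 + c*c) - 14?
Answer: 7623/61514 ≈ 0.12392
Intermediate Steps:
D(v) = -3 + v
b(c) = -20 + 2*c**2 (b(c) = -6 + ((c**2 + c*c) - 14) = -6 + ((c**2 + c**2) - 14) = -6 + (2*c**2 - 14) = -6 + (-14 + 2*c**2) = -20 + 2*c**2)
H(k, V) = 33 + 15*V*k (H(k, V) = ((-3 + 18)*k)*V + 33 = (15*k)*V + 33 = 15*V*k + 33 = 33 + 15*V*k)
H(b(1/(1/3)), -253)/61514 = (33 + 15*(-253)*(-20 + 2*(1/(1/3))**2))/61514 = (33 + 15*(-253)*(-20 + 2*(1/(1/3))**2))*(1/61514) = (33 + 15*(-253)*(-20 + 2*3**2))*(1/61514) = (33 + 15*(-253)*(-20 + 2*9))*(1/61514) = (33 + 15*(-253)*(-20 + 18))*(1/61514) = (33 + 15*(-253)*(-2))*(1/61514) = (33 + 7590)*(1/61514) = 7623*(1/61514) = 7623/61514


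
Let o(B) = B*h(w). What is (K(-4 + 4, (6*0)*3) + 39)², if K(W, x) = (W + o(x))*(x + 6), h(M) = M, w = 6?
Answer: 1521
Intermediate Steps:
o(B) = 6*B (o(B) = B*6 = 6*B)
K(W, x) = (6 + x)*(W + 6*x) (K(W, x) = (W + 6*x)*(x + 6) = (W + 6*x)*(6 + x) = (6 + x)*(W + 6*x))
(K(-4 + 4, (6*0)*3) + 39)² = ((6*(-4 + 4) + 6*((6*0)*3)² + 36*((6*0)*3) + (-4 + 4)*((6*0)*3)) + 39)² = ((6*0 + 6*(0*3)² + 36*(0*3) + 0*(0*3)) + 39)² = ((0 + 6*0² + 36*0 + 0*0) + 39)² = ((0 + 6*0 + 0 + 0) + 39)² = ((0 + 0 + 0 + 0) + 39)² = (0 + 39)² = 39² = 1521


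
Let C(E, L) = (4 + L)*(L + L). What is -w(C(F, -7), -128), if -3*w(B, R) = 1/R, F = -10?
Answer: -1/384 ≈ -0.0026042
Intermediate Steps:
C(E, L) = 2*L*(4 + L) (C(E, L) = (4 + L)*(2*L) = 2*L*(4 + L))
w(B, R) = -1/(3*R)
-w(C(F, -7), -128) = -(-1)/(3*(-128)) = -(-1)*(-1)/(3*128) = -1*1/384 = -1/384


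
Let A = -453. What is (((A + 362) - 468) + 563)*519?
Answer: 2076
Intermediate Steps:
(((A + 362) - 468) + 563)*519 = (((-453 + 362) - 468) + 563)*519 = ((-91 - 468) + 563)*519 = (-559 + 563)*519 = 4*519 = 2076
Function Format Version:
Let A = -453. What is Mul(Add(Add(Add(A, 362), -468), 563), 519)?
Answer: 2076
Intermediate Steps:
Mul(Add(Add(Add(A, 362), -468), 563), 519) = Mul(Add(Add(Add(-453, 362), -468), 563), 519) = Mul(Add(Add(-91, -468), 563), 519) = Mul(Add(-559, 563), 519) = Mul(4, 519) = 2076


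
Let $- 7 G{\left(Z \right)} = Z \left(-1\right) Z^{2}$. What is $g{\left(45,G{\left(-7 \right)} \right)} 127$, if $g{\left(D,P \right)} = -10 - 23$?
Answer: $-4191$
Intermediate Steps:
$G{\left(Z \right)} = \frac{Z^{3}}{7}$ ($G{\left(Z \right)} = - \frac{Z \left(-1\right) Z^{2}}{7} = - \frac{- Z Z^{2}}{7} = - \frac{\left(-1\right) Z^{3}}{7} = \frac{Z^{3}}{7}$)
$g{\left(D,P \right)} = -33$
$g{\left(45,G{\left(-7 \right)} \right)} 127 = \left(-33\right) 127 = -4191$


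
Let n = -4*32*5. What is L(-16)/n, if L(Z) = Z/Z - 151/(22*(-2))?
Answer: -39/5632 ≈ -0.0069247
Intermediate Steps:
n = -640 (n = -128*5 = -640)
L(Z) = 195/44 (L(Z) = 1 - 151/(-44) = 1 - 151*(-1/44) = 1 + 151/44 = 195/44)
L(-16)/n = (195/44)/(-640) = (195/44)*(-1/640) = -39/5632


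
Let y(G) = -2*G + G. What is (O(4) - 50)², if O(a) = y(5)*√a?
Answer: 3600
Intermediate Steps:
y(G) = -G
O(a) = -5*√a (O(a) = (-1*5)*√a = -5*√a)
(O(4) - 50)² = (-5*√4 - 50)² = (-5*2 - 50)² = (-10 - 50)² = (-60)² = 3600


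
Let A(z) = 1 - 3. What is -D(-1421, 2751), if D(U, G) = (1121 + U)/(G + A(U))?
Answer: 300/2749 ≈ 0.10913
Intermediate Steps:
A(z) = -2
D(U, G) = (1121 + U)/(-2 + G) (D(U, G) = (1121 + U)/(G - 2) = (1121 + U)/(-2 + G))
-D(-1421, 2751) = -(1121 - 1421)/(-2 + 2751) = -(-300)/2749 = -1*(-300/2749) = 300/2749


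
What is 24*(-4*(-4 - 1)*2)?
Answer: 960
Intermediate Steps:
24*(-4*(-4 - 1)*2) = 24*(-4*(-5)*2) = 24*(20*2) = 24*40 = 960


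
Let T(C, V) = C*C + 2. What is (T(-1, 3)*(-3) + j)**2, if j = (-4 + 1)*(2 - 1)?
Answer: 144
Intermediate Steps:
T(C, V) = 2 + C**2 (T(C, V) = C**2 + 2 = 2 + C**2)
j = -3 (j = -3*1 = -3)
(T(-1, 3)*(-3) + j)**2 = ((2 + (-1)**2)*(-3) - 3)**2 = ((2 + 1)*(-3) - 3)**2 = (3*(-3) - 3)**2 = (-9 - 3)**2 = (-12)**2 = 144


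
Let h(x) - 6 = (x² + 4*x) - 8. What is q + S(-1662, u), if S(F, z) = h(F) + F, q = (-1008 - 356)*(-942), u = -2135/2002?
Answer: 4038820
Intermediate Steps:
u = -305/286 (u = -2135*1/2002 = -305/286 ≈ -1.0664)
h(x) = -2 + x² + 4*x (h(x) = 6 + ((x² + 4*x) - 8) = 6 + (-8 + x² + 4*x) = -2 + x² + 4*x)
q = 1284888 (q = -1364*(-942) = 1284888)
S(F, z) = -2 + F² + 5*F (S(F, z) = (-2 + F² + 4*F) + F = -2 + F² + 5*F)
q + S(-1662, u) = 1284888 + (-2 + (-1662)² + 5*(-1662)) = 1284888 + (-2 + 2762244 - 8310) = 1284888 + 2753932 = 4038820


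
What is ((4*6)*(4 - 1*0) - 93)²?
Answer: 9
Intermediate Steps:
((4*6)*(4 - 1*0) - 93)² = (24*(4 + 0) - 93)² = (24*4 - 93)² = (96 - 93)² = 3² = 9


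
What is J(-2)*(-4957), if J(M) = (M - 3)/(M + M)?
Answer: -24785/4 ≈ -6196.3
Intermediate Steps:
J(M) = (-3 + M)/(2*M) (J(M) = (-3 + M)/((2*M)) = (-3 + M)*(1/(2*M)) = (-3 + M)/(2*M))
J(-2)*(-4957) = ((1/2)*(-3 - 2)/(-2))*(-4957) = ((1/2)*(-1/2)*(-5))*(-4957) = (5/4)*(-4957) = -24785/4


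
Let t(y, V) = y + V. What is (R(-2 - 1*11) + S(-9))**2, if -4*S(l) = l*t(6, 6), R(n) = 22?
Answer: 2401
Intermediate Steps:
t(y, V) = V + y
S(l) = -3*l (S(l) = -l*(6 + 6)/4 = -l*12/4 = -3*l)
(R(-2 - 1*11) + S(-9))**2 = (22 - 3*(-9))**2 = (22 + 27)**2 = 49**2 = 2401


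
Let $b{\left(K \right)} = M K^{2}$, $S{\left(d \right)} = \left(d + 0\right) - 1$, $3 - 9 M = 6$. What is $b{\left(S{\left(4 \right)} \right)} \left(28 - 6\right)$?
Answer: $-66$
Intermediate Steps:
$M = - \frac{1}{3}$ ($M = \frac{1}{3} - \frac{2}{3} = - \frac{1}{3} \approx -0.33333$)
$S{\left(d \right)} = -1 + d$ ($S{\left(d \right)} = d - 1 = -1 + d$)
$b{\left(K \right)} = - \frac{K^{2}}{3}$
$b{\left(S{\left(4 \right)} \right)} \left(28 - 6\right) = - \frac{\left(-1 + 4\right)^{2}}{3} \left(28 - 6\right) = - \frac{3^{2}}{3} \cdot 22 = \left(- \frac{1}{3}\right) 9 \cdot 22 = \left(-3\right) 22 = -66$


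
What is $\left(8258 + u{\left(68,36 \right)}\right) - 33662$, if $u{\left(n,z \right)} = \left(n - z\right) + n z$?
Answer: $-22924$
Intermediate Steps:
$u{\left(n,z \right)} = n - z + n z$
$\left(8258 + u{\left(68,36 \right)}\right) - 33662 = \left(8258 + \left(68 - 36 + 68 \cdot 36\right)\right) - 33662 = \left(8258 + \left(68 - 36 + 2448\right)\right) - 33662 = \left(8258 + 2480\right) - 33662 = 10738 - 33662 = -22924$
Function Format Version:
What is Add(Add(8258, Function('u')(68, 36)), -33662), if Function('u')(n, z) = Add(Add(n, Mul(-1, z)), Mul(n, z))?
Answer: -22924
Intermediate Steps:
Function('u')(n, z) = Add(n, Mul(-1, z), Mul(n, z))
Add(Add(8258, Function('u')(68, 36)), -33662) = Add(Add(8258, Add(68, Mul(-1, 36), Mul(68, 36))), -33662) = Add(Add(8258, Add(68, -36, 2448)), -33662) = Add(Add(8258, 2480), -33662) = Add(10738, -33662) = -22924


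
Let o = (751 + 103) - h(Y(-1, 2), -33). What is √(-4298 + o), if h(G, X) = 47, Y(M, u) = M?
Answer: I*√3491 ≈ 59.085*I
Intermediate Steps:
o = 807 (o = (751 + 103) - 1*47 = 854 - 47 = 807)
√(-4298 + o) = √(-4298 + 807) = √(-3491) = I*√3491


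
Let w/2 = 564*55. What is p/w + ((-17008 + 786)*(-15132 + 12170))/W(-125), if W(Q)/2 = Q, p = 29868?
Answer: -24841562363/129250 ≈ -1.9220e+5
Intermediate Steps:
W(Q) = 2*Q
w = 62040 (w = 2*(564*55) = 2*31020 = 62040)
p/w + ((-17008 + 786)*(-15132 + 12170))/W(-125) = 29868/62040 + ((-17008 + 786)*(-15132 + 12170))/((2*(-125))) = 29868*(1/62040) - 16222*(-2962)/(-250) = 2489/5170 + 48049564*(-1/250) = 2489/5170 - 24024782/125 = -24841562363/129250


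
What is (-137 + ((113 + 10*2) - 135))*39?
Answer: -5421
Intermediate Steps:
(-137 + ((113 + 10*2) - 135))*39 = (-137 + ((113 + 20) - 135))*39 = (-137 + (133 - 135))*39 = (-137 - 2)*39 = -139*39 = -5421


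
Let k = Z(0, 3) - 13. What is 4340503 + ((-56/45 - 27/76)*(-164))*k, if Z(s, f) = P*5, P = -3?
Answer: 3704849357/855 ≈ 4.3332e+6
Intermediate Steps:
Z(s, f) = -15 (Z(s, f) = -3*5 = -15)
k = -28 (k = -15 - 13 = -28)
4340503 + ((-56/45 - 27/76)*(-164))*k = 4340503 + ((-56/45 - 27/76)*(-164))*(-28) = 4340503 - 5471/3420*(-164)*(-28) = 4340503 + (224311/855)*(-28) = 4340503 - 6280708/855 = 3704849357/855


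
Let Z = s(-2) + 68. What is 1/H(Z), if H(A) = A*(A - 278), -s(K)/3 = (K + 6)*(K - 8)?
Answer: -1/16920 ≈ -5.9102e-5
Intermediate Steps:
s(K) = -3*(-8 + K)*(6 + K) (s(K) = -3*(K + 6)*(K - 8) = -3*(6 + K)*(-8 + K) = -3*(-8 + K)*(6 + K))
Z = 188 (Z = (144 - 3*(-2)**2 + 6*(-2)) + 68 = (144 - 3*4 - 12) + 68 = (144 - 12 - 12) + 68 = 120 + 68 = 188)
H(A) = A*(-278 + A)
1/H(Z) = 1/(188*(-278 + 188)) = 1/(188*(-90)) = 1/(-16920) = -1/16920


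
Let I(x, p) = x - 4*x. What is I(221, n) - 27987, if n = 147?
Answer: -28650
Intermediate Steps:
I(x, p) = -3*x
I(221, n) - 27987 = -3*221 - 27987 = -663 - 27987 = -28650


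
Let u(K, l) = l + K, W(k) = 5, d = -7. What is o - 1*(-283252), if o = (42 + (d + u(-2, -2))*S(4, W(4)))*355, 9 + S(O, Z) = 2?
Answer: 325497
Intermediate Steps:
S(O, Z) = -7 (S(O, Z) = -9 + 2 = -7)
u(K, l) = K + l
o = 42245 (o = (42 + (-7 + (-2 - 2))*(-7))*355 = (42 + (-7 - 4)*(-7))*355 = (42 - 11*(-7))*355 = (42 + 77)*355 = 119*355 = 42245)
o - 1*(-283252) = 42245 - 1*(-283252) = 42245 + 283252 = 325497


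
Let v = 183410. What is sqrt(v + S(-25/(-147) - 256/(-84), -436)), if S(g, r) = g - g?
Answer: sqrt(183410) ≈ 428.26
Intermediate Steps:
S(g, r) = 0
sqrt(v + S(-25/(-147) - 256/(-84), -436)) = sqrt(183410 + 0) = sqrt(183410)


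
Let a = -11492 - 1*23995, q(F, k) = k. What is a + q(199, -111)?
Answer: -35598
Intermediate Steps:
a = -35487 (a = -11492 - 23995 = -35487)
a + q(199, -111) = -35487 - 111 = -35598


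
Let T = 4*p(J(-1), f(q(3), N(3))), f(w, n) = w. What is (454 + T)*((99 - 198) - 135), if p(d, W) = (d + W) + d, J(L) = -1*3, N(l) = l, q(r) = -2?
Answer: -98748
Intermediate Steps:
J(L) = -3
p(d, W) = W + 2*d (p(d, W) = (W + d) + d = W + 2*d)
T = -32 (T = 4*(-2 + 2*(-3)) = 4*(-2 - 6) = 4*(-8) = -32)
(454 + T)*((99 - 198) - 135) = (454 - 32)*((99 - 198) - 135) = 422*(-99 - 135) = 422*(-234) = -98748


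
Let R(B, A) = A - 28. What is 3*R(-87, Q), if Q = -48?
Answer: -228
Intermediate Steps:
R(B, A) = -28 + A
3*R(-87, Q) = 3*(-28 - 48) = 3*(-76) = -228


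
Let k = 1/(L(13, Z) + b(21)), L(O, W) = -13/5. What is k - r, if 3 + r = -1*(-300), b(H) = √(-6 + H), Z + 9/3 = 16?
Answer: -61117/206 + 25*√15/206 ≈ -296.21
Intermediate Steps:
Z = 13 (Z = -3 + 16 = 13)
L(O, W) = -13/5 (L(O, W) = -13*⅕ = -13/5)
k = 1/(-13/5 + √15) (k = 1/(-13/5 + √(-6 + 21)) = 1/(-13/5 + √15) ≈ 0.78556)
r = 297 (r = -3 - 1*(-300) = -3 + 300 = 297)
k - r = (65/206 + 25*√15/206) - 1*297 = (65/206 + 25*√15/206) - 297 = -61117/206 + 25*√15/206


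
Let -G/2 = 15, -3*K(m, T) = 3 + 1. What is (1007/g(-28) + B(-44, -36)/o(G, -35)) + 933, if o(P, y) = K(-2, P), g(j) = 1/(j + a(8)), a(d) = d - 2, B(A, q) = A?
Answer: -21188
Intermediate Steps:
K(m, T) = -4/3 (K(m, T) = -(3 + 1)/3 = -1/3*4 = -4/3)
a(d) = -2 + d
g(j) = 1/(6 + j) (g(j) = 1/(j + (-2 + 8)) = 1/(j + 6) = 1/(6 + j))
G = -30 (G = -2*15 = -30)
o(P, y) = -4/3
(1007/g(-28) + B(-44, -36)/o(G, -35)) + 933 = (1007/(1/(6 - 28)) - 44/(-4/3)) + 933 = (1007/(1/(-22)) - 44*(-3/4)) + 933 = (1007/(-1/22) + 33) + 933 = (1007*(-22) + 33) + 933 = (-22154 + 33) + 933 = -22121 + 933 = -21188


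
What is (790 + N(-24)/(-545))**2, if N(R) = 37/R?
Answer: 106775786898169/171086400 ≈ 6.2410e+5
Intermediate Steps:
(790 + N(-24)/(-545))**2 = (790 + (37/(-24))/(-545))**2 = (790 + (37*(-1/24))*(-1/545))**2 = (790 - 37/24*(-1/545))**2 = (790 + 37/13080)**2 = (10333237/13080)**2 = 106775786898169/171086400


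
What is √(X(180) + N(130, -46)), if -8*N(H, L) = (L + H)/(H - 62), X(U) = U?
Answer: √831606/68 ≈ 13.411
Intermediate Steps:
N(H, L) = -(H + L)/(8*(-62 + H)) (N(H, L) = -(L + H)/(8*(H - 62)) = -(H + L)/(8*(-62 + H)))
√(X(180) + N(130, -46)) = √(180 + (-1*130 - 1*(-46))/(8*(-62 + 130))) = √(180 + (⅛)*(-130 + 46)/68) = √(180 + (⅛)*(1/68)*(-84)) = √(180 - 21/136) = √(24459/136) = √831606/68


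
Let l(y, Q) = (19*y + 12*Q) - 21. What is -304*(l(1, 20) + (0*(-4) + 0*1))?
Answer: -72352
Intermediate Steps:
l(y, Q) = -21 + 12*Q + 19*y (l(y, Q) = (12*Q + 19*y) - 21 = -21 + 12*Q + 19*y)
-304*(l(1, 20) + (0*(-4) + 0*1)) = -304*((-21 + 12*20 + 19*1) + (0*(-4) + 0*1)) = -304*((-21 + 240 + 19) + (0 + 0)) = -304*(238 + 0) = -304*238 = -72352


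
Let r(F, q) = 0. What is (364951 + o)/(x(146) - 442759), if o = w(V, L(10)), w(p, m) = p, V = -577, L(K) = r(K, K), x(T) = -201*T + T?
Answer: -364374/471959 ≈ -0.77205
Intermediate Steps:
x(T) = -200*T
L(K) = 0
o = -577
(364951 + o)/(x(146) - 442759) = (364951 - 577)/(-200*146 - 442759) = 364374/(-29200 - 442759) = 364374/(-471959) = 364374*(-1/471959) = -364374/471959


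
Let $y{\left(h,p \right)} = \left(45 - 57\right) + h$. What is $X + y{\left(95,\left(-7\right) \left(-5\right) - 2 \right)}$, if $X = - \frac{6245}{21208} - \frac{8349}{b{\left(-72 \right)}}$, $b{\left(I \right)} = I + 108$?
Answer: $- \frac{9493409}{63624} \approx -149.21$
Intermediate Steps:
$b{\left(I \right)} = 108 + I$
$y{\left(h,p \right)} = -12 + h$
$X = - \frac{14774201}{63624}$ ($X = - \frac{6245}{21208} - \frac{8349}{108 - 72} = \left(-6245\right) \frac{1}{21208} - \frac{8349}{36} = - \frac{6245}{21208} - \frac{2783}{12} = - \frac{14774201}{63624} \approx -232.21$)
$X + y{\left(95,\left(-7\right) \left(-5\right) - 2 \right)} = - \frac{14774201}{63624} + \left(-12 + 95\right) = - \frac{14774201}{63624} + 83 = - \frac{9493409}{63624}$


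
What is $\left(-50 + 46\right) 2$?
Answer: $-8$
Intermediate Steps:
$\left(-50 + 46\right) 2 = \left(-4\right) 2 = -8$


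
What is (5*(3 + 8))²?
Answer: 3025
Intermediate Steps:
(5*(3 + 8))² = (5*11)² = 55² = 3025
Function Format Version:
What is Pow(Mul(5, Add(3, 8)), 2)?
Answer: 3025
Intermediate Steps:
Pow(Mul(5, Add(3, 8)), 2) = Pow(Mul(5, 11), 2) = Pow(55, 2) = 3025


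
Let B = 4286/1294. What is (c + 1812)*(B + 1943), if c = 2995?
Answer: 6053282048/647 ≈ 9.3559e+6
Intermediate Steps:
B = 2143/647 (B = 4286*(1/1294) = 2143/647 ≈ 3.3122)
(c + 1812)*(B + 1943) = (2995 + 1812)*(2143/647 + 1943) = 4807*(1259264/647) = 6053282048/647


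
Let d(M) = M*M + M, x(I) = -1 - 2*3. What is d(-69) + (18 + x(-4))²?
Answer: 4813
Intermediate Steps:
x(I) = -7 (x(I) = -1 - 6 = -7)
d(M) = M + M² (d(M) = M² + M = M + M²)
d(-69) + (18 + x(-4))² = -69*(1 - 69) + (18 - 7)² = -69*(-68) + 11² = 4692 + 121 = 4813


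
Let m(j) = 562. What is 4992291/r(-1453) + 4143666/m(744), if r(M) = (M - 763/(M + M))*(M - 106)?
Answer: 13639970134834311/1849418400745 ≈ 7375.3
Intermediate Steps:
r(M) = (-106 + M)*(M - 763/(2*M)) (r(M) = (M - 763*1/(2*M))*(-106 + M) = (M - 763/(2*M))*(-106 + M) = (-106 + M)*(M - 763/(2*M)))
4992291/r(-1453) + 4143666/m(744) = 4992291/(-763/2 + (-1453)² - 106*(-1453) + 40439/(-1453)) + 4143666/562 = 4992291/(-763/2 + 2111209 + 154018 + 40439*(-1/1453)) + 4143666*(1/562) = 4992291/(-763/2 + 2111209 + 154018 - 40439/1453) + 2071833/281 = 4992291/(6581560145/2906) + 2071833/281 = 4992291*(2906/6581560145) + 2071833/281 = 14507597646/6581560145 + 2071833/281 = 13639970134834311/1849418400745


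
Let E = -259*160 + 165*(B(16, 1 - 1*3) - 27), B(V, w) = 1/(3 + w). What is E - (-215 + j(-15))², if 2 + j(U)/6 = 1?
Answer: -94571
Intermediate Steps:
j(U) = -6 (j(U) = -12 + 6*1 = -12 + 6 = -6)
E = -45730 (E = -259*160 + 165*(1/(3 + (1 - 1*3)) - 27) = -41440 + 165*(1/(3 + (1 - 3)) - 27) = -41440 + 165*(1/(3 - 2) - 27) = -41440 + 165*(1/1 - 27) = -41440 + 165*(1 - 27) = -41440 + 165*(-26) = -41440 - 4290 = -45730)
E - (-215 + j(-15))² = -45730 - (-215 - 6)² = -45730 - 1*(-221)² = -45730 - 1*48841 = -45730 - 48841 = -94571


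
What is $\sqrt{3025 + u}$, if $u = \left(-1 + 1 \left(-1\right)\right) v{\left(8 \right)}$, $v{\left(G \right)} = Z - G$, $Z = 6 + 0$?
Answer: $\sqrt{3029} \approx 55.036$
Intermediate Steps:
$Z = 6$
$v{\left(G \right)} = 6 - G$
$u = 4$ ($u = \left(-1 + 1 \left(-1\right)\right) \left(6 - 8\right) = \left(-1 - 1\right) \left(6 - 8\right) = \left(-2\right) \left(-2\right) = 4$)
$\sqrt{3025 + u} = \sqrt{3025 + 4} = \sqrt{3029}$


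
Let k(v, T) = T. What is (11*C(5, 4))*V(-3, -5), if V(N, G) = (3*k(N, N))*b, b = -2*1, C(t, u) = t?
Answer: 990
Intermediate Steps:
b = -2
V(N, G) = -6*N (V(N, G) = (3*N)*(-2) = -6*N)
(11*C(5, 4))*V(-3, -5) = (11*5)*(-6*(-3)) = 55*18 = 990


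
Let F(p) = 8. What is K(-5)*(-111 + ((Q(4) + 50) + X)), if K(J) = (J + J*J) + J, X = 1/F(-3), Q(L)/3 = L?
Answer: -5865/8 ≈ -733.13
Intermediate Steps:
Q(L) = 3*L
X = 1/8 ≈ 0.12500
K(J) = J**2 + 2*J (K(J) = (J + J**2) + J = J**2 + 2*J)
K(-5)*(-111 + ((Q(4) + 50) + X)) = (-5*(2 - 5))*(-111 + ((3*4 + 50) + 1/8)) = (-5*(-3))*(-111 + ((12 + 50) + 1/8)) = 15*(-111 + (62 + 1/8)) = 15*(-111 + 497/8) = 15*(-391/8) = -5865/8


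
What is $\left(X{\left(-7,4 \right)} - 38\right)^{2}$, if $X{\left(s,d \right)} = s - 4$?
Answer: $2401$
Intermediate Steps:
$X{\left(s,d \right)} = -4 + s$
$\left(X{\left(-7,4 \right)} - 38\right)^{2} = \left(\left(-4 - 7\right) - 38\right)^{2} = \left(-11 - 38\right)^{2} = \left(-49\right)^{2} = 2401$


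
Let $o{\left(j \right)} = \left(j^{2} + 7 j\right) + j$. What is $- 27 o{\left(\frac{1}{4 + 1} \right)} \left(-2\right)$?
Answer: $\frac{2214}{25} \approx 88.56$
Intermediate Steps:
$o{\left(j \right)} = j^{2} + 8 j$
$- 27 o{\left(\frac{1}{4 + 1} \right)} \left(-2\right) = - 27 \frac{8 + \frac{1}{4 + 1}}{4 + 1} \left(-2\right) = - 27 \frac{8 + \frac{1}{5}}{5} \left(-2\right) = - 27 \cdot \frac{1}{5} \cdot \frac{41}{5} \left(-2\right) = \left(-27\right) \frac{41}{25} \left(-2\right) = \left(- \frac{1107}{25}\right) \left(-2\right) = \frac{2214}{25}$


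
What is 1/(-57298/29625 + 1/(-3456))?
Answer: -34128000/66017171 ≈ -0.51696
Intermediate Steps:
1/(-57298/29625 + 1/(-3456)) = 1/(-57298*1/29625 - 1/3456) = 1/(-57298/29625 - 1/3456) = 1/(-66017171/34128000) = -34128000/66017171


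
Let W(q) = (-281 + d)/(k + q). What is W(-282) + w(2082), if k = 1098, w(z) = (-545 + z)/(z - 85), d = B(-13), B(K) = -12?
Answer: 669071/1629552 ≈ 0.41059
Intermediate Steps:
d = -12
w(z) = (-545 + z)/(-85 + z)
W(q) = -293/(1098 + q) (W(q) = (-281 - 12)/(1098 + q) = -293/(1098 + q))
W(-282) + w(2082) = -293/(1098 - 282) + (-545 + 2082)/(-85 + 2082) = -293/816 + 1537/1997 = 669071/1629552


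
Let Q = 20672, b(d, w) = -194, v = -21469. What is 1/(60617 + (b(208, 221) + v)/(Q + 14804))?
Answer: 35476/2150427029 ≈ 1.6497e-5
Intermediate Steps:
1/(60617 + (b(208, 221) + v)/(Q + 14804)) = 1/(60617 + (-194 - 21469)/(20672 + 14804)) = 1/(60617 - 21663/35476) = 1/(2150427029/35476) = 35476/2150427029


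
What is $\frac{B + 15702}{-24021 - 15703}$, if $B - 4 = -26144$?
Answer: $\frac{5219}{19862} \approx 0.26276$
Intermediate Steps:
$B = -26140$ ($B = 4 - 26144 = -26140$)
$\frac{B + 15702}{-24021 - 15703} = \frac{-26140 + 15702}{-24021 - 15703} = - \frac{10438}{-39724} = \left(-10438\right) \left(- \frac{1}{39724}\right) = \frac{5219}{19862}$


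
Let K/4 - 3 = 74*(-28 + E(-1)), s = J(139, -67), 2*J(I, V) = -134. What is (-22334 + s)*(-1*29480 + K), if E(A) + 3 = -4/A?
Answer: 839141460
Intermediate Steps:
J(I, V) = -67 (J(I, V) = (1/2)*(-134) = -67)
E(A) = -3 - 4/A
s = -67
K = -7980 (K = 12 + 4*(74*(-28 + (-3 - 4/(-1)))) = 12 + 4*(74*(-28 + (-3 - 4*(-1)))) = 12 + 4*(74*(-28 + (-3 + 4))) = 12 + 4*(74*(-28 + 1)) = 12 + 4*(74*(-27)) = 12 + 4*(-1998) = 12 - 7992 = -7980)
(-22334 + s)*(-1*29480 + K) = (-22334 - 67)*(-1*29480 - 7980) = -22401*(-29480 - 7980) = -22401*(-37460) = 839141460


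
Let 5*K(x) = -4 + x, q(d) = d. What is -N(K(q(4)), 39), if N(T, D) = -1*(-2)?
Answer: -2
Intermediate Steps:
K(x) = -⅘ + x/5 (K(x) = (-4 + x)/5 = -⅘ + x/5)
N(T, D) = 2
-N(K(q(4)), 39) = -1*2 = -2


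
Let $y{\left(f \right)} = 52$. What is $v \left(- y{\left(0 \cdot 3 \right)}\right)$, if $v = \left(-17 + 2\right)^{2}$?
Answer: $-11700$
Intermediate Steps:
$v = 225$ ($v = \left(-15\right)^{2} = 225$)
$v \left(- y{\left(0 \cdot 3 \right)}\right) = 225 \left(\left(-1\right) 52\right) = 225 \left(-52\right) = -11700$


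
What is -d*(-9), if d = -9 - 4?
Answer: -117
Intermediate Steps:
d = -13
-d*(-9) = -1*(-13)*(-9) = 13*(-9) = -117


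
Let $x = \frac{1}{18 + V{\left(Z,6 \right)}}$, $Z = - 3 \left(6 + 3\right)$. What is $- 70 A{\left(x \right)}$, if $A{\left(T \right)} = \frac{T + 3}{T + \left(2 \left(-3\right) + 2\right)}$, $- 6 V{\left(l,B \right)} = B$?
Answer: $\frac{3640}{67} \approx 54.328$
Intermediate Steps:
$Z = -27$ ($Z = \left(-3\right) 9 = -27$)
$V{\left(l,B \right)} = - \frac{B}{6}$
$x = \frac{1}{17}$ ($x = \frac{1}{18 - 1} = \frac{1}{17} \approx 0.058824$)
$A{\left(T \right)} = \frac{3 + T}{-4 + T}$ ($A{\left(T \right)} = \frac{3 + T}{T + \left(-6 + 2\right)} = \frac{3 + T}{T - 4} = \frac{3 + T}{-4 + T}$)
$- 70 A{\left(x \right)} = - 70 \frac{3 + \frac{1}{17}}{-4 + \frac{1}{17}} = - 70 \frac{1}{- \frac{67}{17}} \cdot \frac{52}{17} = - 70 \left(\left(- \frac{17}{67}\right) \frac{52}{17}\right) = \left(-70\right) \left(- \frac{52}{67}\right) = \frac{3640}{67}$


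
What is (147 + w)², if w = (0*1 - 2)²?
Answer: 22801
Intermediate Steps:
w = 4 (w = (0 - 2)² = (-2)² = 4)
(147 + w)² = (147 + 4)² = 151² = 22801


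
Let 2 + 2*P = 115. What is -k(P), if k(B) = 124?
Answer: -124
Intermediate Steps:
P = 113/2 (P = -1 + (½)*115 = -1 + 115/2 = 113/2 ≈ 56.500)
-k(P) = -1*124 = -124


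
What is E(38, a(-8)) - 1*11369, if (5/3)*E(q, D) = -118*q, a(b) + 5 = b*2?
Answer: -70297/5 ≈ -14059.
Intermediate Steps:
a(b) = -5 + 2*b (a(b) = -5 + b*2 = -5 + 2*b)
E(q, D) = -354*q/5 (E(q, D) = 3*(-118*q)/5 = -354*q/5)
E(38, a(-8)) - 1*11369 = -354/5*38 - 1*11369 = -13452/5 - 11369 = -70297/5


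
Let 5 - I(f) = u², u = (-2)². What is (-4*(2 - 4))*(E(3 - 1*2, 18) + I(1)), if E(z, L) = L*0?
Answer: -88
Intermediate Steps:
u = 4
E(z, L) = 0
I(f) = -11 (I(f) = 5 - 1*4² = 5 - 1*16 = 5 - 16 = -11)
(-4*(2 - 4))*(E(3 - 1*2, 18) + I(1)) = (-4*(2 - 4))*(0 - 11) = -4*(-2)*(-11) = 8*(-11) = -88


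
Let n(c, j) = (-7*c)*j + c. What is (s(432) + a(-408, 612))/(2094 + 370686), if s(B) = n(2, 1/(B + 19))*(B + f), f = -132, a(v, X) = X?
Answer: 793/245795 ≈ 0.0032263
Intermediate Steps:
n(c, j) = c - 7*c*j (n(c, j) = -7*c*j + c = c - 7*c*j)
s(B) = (-132 + B)*(2 - 14/(19 + B)) (s(B) = (2*(1 - 7/(B + 19)))*(B - 132) = (2*(1 - 7/(19 + B)))*(-132 + B) = (2 - 14/(19 + B))*(-132 + B) = (-132 + B)*(2 - 14/(19 + B)))
(s(432) + a(-408, 612))/(2094 + 370686) = (2*(-132 + 432)*(12 + 432)/(19 + 432) + 612)/(2094 + 370686) = (2*300*444/451 + 612)/372780 = (2*(1/451)*300*444 + 612)*(1/372780) = (266400/451 + 612)*(1/372780) = (542412/451)*(1/372780) = 793/245795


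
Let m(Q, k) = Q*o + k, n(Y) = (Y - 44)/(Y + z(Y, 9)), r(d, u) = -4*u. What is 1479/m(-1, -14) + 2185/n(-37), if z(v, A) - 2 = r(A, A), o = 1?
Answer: 735742/405 ≈ 1816.6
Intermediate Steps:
z(v, A) = 2 - 4*A
n(Y) = (-44 + Y)/(-34 + Y) (n(Y) = (Y - 44)/(Y + (2 - 4*9)) = (-44 + Y)/(Y + (2 - 36)) = (-44 + Y)/(Y - 34) = (-44 + Y)/(-34 + Y))
m(Q, k) = Q + k (m(Q, k) = Q*1 + k = Q + k)
1479/m(-1, -14) + 2185/n(-37) = 1479/(-1 - 14) + 2185/(((-44 - 37)/(-34 - 37))) = 1479/(-15) + 2185/((-81/(-71))) = 1479*(-1/15) + 2185/((-1/71*(-81))) = -493/5 + 2185/(81/71) = -493/5 + 2185*(71/81) = -493/5 + 155135/81 = 735742/405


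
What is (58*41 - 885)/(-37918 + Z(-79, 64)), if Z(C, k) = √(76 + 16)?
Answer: -28305787/718887316 - 1493*√23/718887316 ≈ -0.039384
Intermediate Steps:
Z(C, k) = 2*√23 (Z(C, k) = √92 = 2*√23)
(58*41 - 885)/(-37918 + Z(-79, 64)) = (58*41 - 885)/(-37918 + 2*√23) = (2378 - 885)/(-37918 + 2*√23) = 1493/(-37918 + 2*√23)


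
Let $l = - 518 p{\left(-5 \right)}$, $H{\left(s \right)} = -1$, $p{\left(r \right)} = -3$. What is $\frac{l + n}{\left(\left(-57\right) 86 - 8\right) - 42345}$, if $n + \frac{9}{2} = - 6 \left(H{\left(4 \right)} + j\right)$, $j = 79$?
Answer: $- \frac{2163}{94510} \approx -0.022886$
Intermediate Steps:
$l = 1554$ ($l = \left(-518\right) \left(-3\right) = 1554$)
$n = - \frac{945}{2}$ ($n = - \frac{9}{2} - 6 \left(-1 + 79\right) = - \frac{9}{2} - 468 = - \frac{945}{2} \approx -472.5$)
$\frac{l + n}{\left(\left(-57\right) 86 - 8\right) - 42345} = \frac{1554 - \frac{945}{2}}{\left(\left(-57\right) 86 - 8\right) - 42345} = \frac{2163}{2 \left(\left(-4902 - 8\right) - 42345\right)} = \frac{2163}{2 \left(-4910 - 42345\right)} = \frac{2163}{2 \left(-47255\right)} = \frac{2163}{2} \left(- \frac{1}{47255}\right) = - \frac{2163}{94510}$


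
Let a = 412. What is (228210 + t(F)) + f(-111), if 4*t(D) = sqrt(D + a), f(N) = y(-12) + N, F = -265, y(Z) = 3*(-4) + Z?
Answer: 228075 + 7*sqrt(3)/4 ≈ 2.2808e+5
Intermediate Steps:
y(Z) = -12 + Z
f(N) = -24 + N (f(N) = (-12 - 12) + N = -24 + N)
t(D) = sqrt(412 + D)/4 (t(D) = sqrt(D + 412)/4 = sqrt(412 + D)/4)
(228210 + t(F)) + f(-111) = (228210 + sqrt(412 - 265)/4) + (-24 - 111) = (228210 + sqrt(147)/4) - 135 = (228210 + (7*sqrt(3))/4) - 135 = (228210 + 7*sqrt(3)/4) - 135 = 228075 + 7*sqrt(3)/4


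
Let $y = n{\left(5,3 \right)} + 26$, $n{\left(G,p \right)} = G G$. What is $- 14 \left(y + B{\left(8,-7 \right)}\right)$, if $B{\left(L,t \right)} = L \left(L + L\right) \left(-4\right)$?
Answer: $6454$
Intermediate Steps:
$n{\left(G,p \right)} = G^{2}$
$B{\left(L,t \right)} = - 8 L^{2}$ ($B{\left(L,t \right)} = L 2 L \left(-4\right) = 2 L^{2} \left(-4\right) = - 8 L^{2}$)
$y = 51$ ($y = 5^{2} + 26 = 25 + 26 = 51$)
$- 14 \left(y + B{\left(8,-7 \right)}\right) = - 14 \left(51 - 8 \cdot 8^{2}\right) = - 14 \left(51 - 512\right) = \left(-14\right) \left(-461\right) = 6454$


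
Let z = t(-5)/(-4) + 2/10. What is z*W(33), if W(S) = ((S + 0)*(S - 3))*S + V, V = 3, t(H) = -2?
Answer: 228711/10 ≈ 22871.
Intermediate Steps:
z = 7/10 (z = -2/(-4) + 2/10 = -2*(-¼) + 2*(⅒) = ½ + ⅕ = 7/10 ≈ 0.70000)
W(S) = 3 + S²*(-3 + S) (W(S) = ((S + 0)*(S - 3))*S + 3 = (S*(-3 + S))*S + 3 = S²*(-3 + S) + 3 = 3 + S²*(-3 + S))
z*W(33) = 7*(3 + 33³ - 3*33²)/10 = 7*(3 + 35937 - 3*1089)/10 = 7*(3 + 35937 - 3267)/10 = (7/10)*32673 = 228711/10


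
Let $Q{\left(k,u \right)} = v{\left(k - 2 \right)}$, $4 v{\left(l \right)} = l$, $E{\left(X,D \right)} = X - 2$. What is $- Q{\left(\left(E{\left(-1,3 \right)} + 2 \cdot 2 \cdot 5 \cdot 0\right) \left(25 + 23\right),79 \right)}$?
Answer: $\frac{73}{2} \approx 36.5$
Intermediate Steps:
$E{\left(X,D \right)} = -2 + X$ ($E{\left(X,D \right)} = X - 2 = -2 + X$)
$v{\left(l \right)} = \frac{l}{4}$
$Q{\left(k,u \right)} = - \frac{1}{2} + \frac{k}{4}$ ($Q{\left(k,u \right)} = \frac{k - 2}{4} = \frac{-2 + k}{4} = - \frac{1}{2} + \frac{k}{4}$)
$- Q{\left(\left(E{\left(-1,3 \right)} + 2 \cdot 2 \cdot 5 \cdot 0\right) \left(25 + 23\right),79 \right)} = - (- \frac{1}{2} + \frac{\left(\left(-2 - 1\right) + 2 \cdot 2 \cdot 5 \cdot 0\right) \left(25 + 23\right)}{4}) = - (- \frac{1}{2} + \frac{\left(-3 + 4 \cdot 5 \cdot 0\right) 48}{4}) = - (- \frac{1}{2} + \frac{\left(-3 + 20 \cdot 0\right) 48}{4}) = - (- \frac{1}{2} + \frac{\left(-3 + 0\right) 48}{4}) = - (- \frac{1}{2} + \frac{\left(-3\right) 48}{4}) = - (- \frac{1}{2} + \frac{1}{4} \left(-144\right)) = - (- \frac{1}{2} - 36) = \left(-1\right) \left(- \frac{73}{2}\right) = \frac{73}{2}$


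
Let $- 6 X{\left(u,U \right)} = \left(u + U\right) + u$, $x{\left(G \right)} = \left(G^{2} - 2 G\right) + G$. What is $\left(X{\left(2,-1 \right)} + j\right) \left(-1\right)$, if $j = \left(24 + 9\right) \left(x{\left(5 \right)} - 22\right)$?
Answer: $\frac{133}{2} \approx 66.5$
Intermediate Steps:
$x{\left(G \right)} = G^{2} - G$
$j = -66$ ($j = \left(24 + 9\right) \left(5 \left(-1 + 5\right) - 22\right) = 33 \left(5 \cdot 4 - 22\right) = 33 \left(20 - 22\right) = 33 \left(-2\right) = -66$)
$X{\left(u,U \right)} = - \frac{u}{3} - \frac{U}{6}$ ($X{\left(u,U \right)} = - \frac{\left(u + U\right) + u}{6} = - \frac{\left(U + u\right) + u}{6} = - \frac{U + 2 u}{6} = - \frac{u}{3} - \frac{U}{6}$)
$\left(X{\left(2,-1 \right)} + j\right) \left(-1\right) = \left(\left(\left(- \frac{1}{3}\right) 2 - - \frac{1}{6}\right) - 66\right) \left(-1\right) = \left(\left(- \frac{2}{3} + \frac{1}{6}\right) - 66\right) \left(-1\right) = \left(- \frac{1}{2} - 66\right) \left(-1\right) = \left(- \frac{133}{2}\right) \left(-1\right) = \frac{133}{2}$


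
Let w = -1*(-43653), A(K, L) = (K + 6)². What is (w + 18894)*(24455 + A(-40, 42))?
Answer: 1601891217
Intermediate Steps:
A(K, L) = (6 + K)²
w = 43653
(w + 18894)*(24455 + A(-40, 42)) = (43653 + 18894)*(24455 + (6 - 40)²) = 62547*(24455 + (-34)²) = 62547*(24455 + 1156) = 62547*25611 = 1601891217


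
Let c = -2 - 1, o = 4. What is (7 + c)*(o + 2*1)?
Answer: 24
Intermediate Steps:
c = -3
(7 + c)*(o + 2*1) = (7 - 3)*(4 + 2*1) = 4*(4 + 2) = 4*6 = 24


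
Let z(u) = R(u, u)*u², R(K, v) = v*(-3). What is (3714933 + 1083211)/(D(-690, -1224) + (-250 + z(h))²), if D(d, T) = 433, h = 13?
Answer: 184544/1799989 ≈ 0.10253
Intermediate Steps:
R(K, v) = -3*v
z(u) = -3*u³ (z(u) = (-3*u)*u² = -3*u³)
(3714933 + 1083211)/(D(-690, -1224) + (-250 + z(h))²) = (3714933 + 1083211)/(433 + (-250 - 3*13³)²) = 4798144/(433 + (-250 - 3*2197)²) = 4798144/(433 + (-250 - 6591)²) = 4798144/(433 + (-6841)²) = 4798144/(433 + 46799281) = 4798144/46799714 = 4798144*(1/46799714) = 184544/1799989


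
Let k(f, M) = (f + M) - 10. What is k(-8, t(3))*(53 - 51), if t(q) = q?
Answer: -30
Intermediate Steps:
k(f, M) = -10 + M + f (k(f, M) = (M + f) - 10 = -10 + M + f)
k(-8, t(3))*(53 - 51) = (-10 + 3 - 8)*(53 - 51) = -15*2 = -30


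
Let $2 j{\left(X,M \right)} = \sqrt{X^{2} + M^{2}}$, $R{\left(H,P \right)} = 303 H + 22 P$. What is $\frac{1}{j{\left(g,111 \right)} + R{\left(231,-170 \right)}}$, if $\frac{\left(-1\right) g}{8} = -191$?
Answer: $\frac{265012}{17555492931} - \frac{2 \sqrt{2347105}}{17555492931} \approx 1.4921 \cdot 10^{-5}$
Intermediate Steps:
$g = 1528$ ($g = \left(-8\right) \left(-191\right) = 1528$)
$R{\left(H,P \right)} = 22 P + 303 H$
$j{\left(X,M \right)} = \frac{\sqrt{M^{2} + X^{2}}}{2}$ ($j{\left(X,M \right)} = \frac{\sqrt{X^{2} + M^{2}}}{2} = \frac{\sqrt{M^{2} + X^{2}}}{2}$)
$\frac{1}{j{\left(g,111 \right)} + R{\left(231,-170 \right)}} = \frac{1}{\frac{\sqrt{111^{2} + 1528^{2}}}{2} + \left(22 \left(-170\right) + 303 \cdot 231\right)} = \frac{1}{\frac{\sqrt{12321 + 2334784}}{2} + \left(-3740 + 69993\right)} = \frac{1}{\frac{\sqrt{2347105}}{2} + 66253} = \frac{1}{66253 + \frac{\sqrt{2347105}}{2}}$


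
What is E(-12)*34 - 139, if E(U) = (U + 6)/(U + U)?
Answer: -261/2 ≈ -130.50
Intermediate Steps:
E(U) = (6 + U)/(2*U) (E(U) = (6 + U)/((2*U)) = (6 + U)*(1/(2*U)) = (6 + U)/(2*U))
E(-12)*34 - 139 = ((½)*(6 - 12)/(-12))*34 - 139 = ((½)*(-1/12)*(-6))*34 - 139 = (¼)*34 - 139 = 17/2 - 139 = -261/2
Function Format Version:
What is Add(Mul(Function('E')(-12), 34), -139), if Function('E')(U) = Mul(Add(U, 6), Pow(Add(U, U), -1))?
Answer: Rational(-261, 2) ≈ -130.50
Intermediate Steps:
Function('E')(U) = Mul(Rational(1, 2), Pow(U, -1), Add(6, U)) (Function('E')(U) = Mul(Add(6, U), Pow(Mul(2, U), -1)) = Mul(Add(6, U), Mul(Rational(1, 2), Pow(U, -1))) = Mul(Rational(1, 2), Pow(U, -1), Add(6, U)))
Add(Mul(Function('E')(-12), 34), -139) = Add(Mul(Mul(Rational(1, 2), Pow(-12, -1), Add(6, -12)), 34), -139) = Add(Mul(Mul(Rational(1, 2), Rational(-1, 12), -6), 34), -139) = Add(Mul(Rational(1, 4), 34), -139) = Add(Rational(17, 2), -139) = Rational(-261, 2)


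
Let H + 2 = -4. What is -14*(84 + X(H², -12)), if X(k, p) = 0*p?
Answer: -1176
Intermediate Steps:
H = -6 (H = -2 - 4 = -6)
X(k, p) = 0
-14*(84 + X(H², -12)) = -14*(84 + 0) = -14*84 = -1176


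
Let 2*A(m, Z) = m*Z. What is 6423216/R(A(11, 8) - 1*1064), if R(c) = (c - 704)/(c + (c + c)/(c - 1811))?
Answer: 243877679280/64219 ≈ 3.7976e+6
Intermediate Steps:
A(m, Z) = Z*m/2 (A(m, Z) = (m*Z)/2 = (Z*m)/2 = Z*m/2)
R(c) = (-704 + c)/(c + 2*c/(-1811 + c)) (R(c) = (-704 + c)/(c + (2*c)/(-1811 + c)) = (-704 + c)/(c + 2*c/(-1811 + c)))
6423216/R(A(11, 8) - 1*1064) = 6423216/(((1274944 + ((½)*8*11 - 1*1064)² - 2515*((½)*8*11 - 1*1064))/(((½)*8*11 - 1*1064)*(-1809 + ((½)*8*11 - 1*1064))))) = 6423216/(((1274944 + (44 - 1064)² - 2515*(44 - 1064))/((44 - 1064)*(-1809 + (44 - 1064))))) = 6423216/(((1274944 + (-1020)² - 2515*(-1020))/((-1020)*(-1809 - 1020)))) = 6423216/((-1/1020*(1274944 + 1040400 + 2565300)/(-2829))) = 6423216/((-1/1020*(-1/2829)*4880644)) = 6423216/(1220161/721395) = 6423216*(721395/1220161) = 243877679280/64219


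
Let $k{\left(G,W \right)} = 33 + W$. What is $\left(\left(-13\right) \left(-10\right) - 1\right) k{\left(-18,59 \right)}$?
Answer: $11868$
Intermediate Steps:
$\left(\left(-13\right) \left(-10\right) - 1\right) k{\left(-18,59 \right)} = \left(\left(-13\right) \left(-10\right) - 1\right) \left(33 + 59\right) = \left(130 - 1\right) 92 = 129 \cdot 92 = 11868$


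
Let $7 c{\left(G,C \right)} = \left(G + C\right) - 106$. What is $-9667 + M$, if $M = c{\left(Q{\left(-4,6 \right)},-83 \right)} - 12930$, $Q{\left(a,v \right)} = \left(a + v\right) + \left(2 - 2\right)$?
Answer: $- \frac{158366}{7} \approx -22624.0$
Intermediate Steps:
$Q{\left(a,v \right)} = a + v$ ($Q{\left(a,v \right)} = \left(a + v\right) + \left(2 - 2\right) = \left(a + v\right) + 0 = a + v$)
$c{\left(G,C \right)} = - \frac{106}{7} + \frac{C}{7} + \frac{G}{7}$ ($c{\left(G,C \right)} = \frac{\left(G + C\right) - 106}{7} = \frac{\left(C + G\right) - 106}{7} = \frac{-106 + C + G}{7} = - \frac{106}{7} + \frac{C}{7} + \frac{G}{7}$)
$M = - \frac{90697}{7}$ ($M = \left(- \frac{106}{7} + \frac{1}{7} \left(-83\right) + \frac{-4 + 6}{7}\right) - 12930 = \left(- \frac{106}{7} - \frac{83}{7} + \frac{1}{7} \cdot 2\right) - 12930 = \left(- \frac{106}{7} - \frac{83}{7} + \frac{2}{7}\right) - 12930 = - \frac{187}{7} - 12930 = - \frac{90697}{7} \approx -12957.0$)
$-9667 + M = -9667 - \frac{90697}{7} = - \frac{158366}{7}$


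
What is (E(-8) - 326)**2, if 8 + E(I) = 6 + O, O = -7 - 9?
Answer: 118336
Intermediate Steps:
O = -16
E(I) = -18 (E(I) = -8 + (6 - 16) = -8 - 10 = -18)
(E(-8) - 326)**2 = (-18 - 326)**2 = (-344)**2 = 118336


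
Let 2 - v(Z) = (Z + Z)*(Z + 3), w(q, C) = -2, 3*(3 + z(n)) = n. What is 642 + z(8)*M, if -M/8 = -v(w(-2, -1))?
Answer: 626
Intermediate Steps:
z(n) = -3 + n/3
v(Z) = 2 - 2*Z*(3 + Z) (v(Z) = 2 - (Z + Z)*(Z + 3) = 2 - 2*Z*(3 + Z))
M = 48 (M = -(-8)*(2 - 6*(-2) - 2*(-2)²) = -(-8)*(2 + 12 - 2*4) = -(-8)*(2 + 12 - 8) = -(-8)*6 = -8*(-6) = 48)
642 + z(8)*M = 642 + (-3 + (⅓)*8)*48 = 642 + (-3 + 8/3)*48 = 642 - ⅓*48 = 642 - 16 = 626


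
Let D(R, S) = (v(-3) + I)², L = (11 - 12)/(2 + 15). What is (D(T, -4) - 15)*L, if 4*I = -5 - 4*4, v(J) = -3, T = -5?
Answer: -849/272 ≈ -3.1213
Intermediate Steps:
I = -21/4 (I = (-5 - 4*4)/4 = (-5 - 16)/4 = (¼)*(-21) = -21/4 ≈ -5.2500)
L = -1/17 ≈ -0.058824
D(R, S) = 1089/16 (D(R, S) = (-3 - 21/4)² = (-33/4)² = 1089/16)
(D(T, -4) - 15)*L = (1089/16 - 15)*(-1/17) = (849/16)*(-1/17) = -849/272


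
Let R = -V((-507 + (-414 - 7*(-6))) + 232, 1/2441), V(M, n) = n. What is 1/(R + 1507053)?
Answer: 2441/3678716372 ≈ 6.6355e-7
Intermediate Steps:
R = -1/2441 ≈ -0.00040967
1/(R + 1507053) = 1/(-1/2441 + 1507053) = 1/(3678716372/2441) = 2441/3678716372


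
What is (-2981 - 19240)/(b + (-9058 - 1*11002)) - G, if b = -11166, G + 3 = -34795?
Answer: 1086624569/31226 ≈ 34799.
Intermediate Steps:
G = -34798 (G = -3 - 34795 = -34798)
(-2981 - 19240)/(b + (-9058 - 1*11002)) - G = (-2981 - 19240)/(-11166 + (-9058 - 1*11002)) - 1*(-34798) = -22221/(-11166 + (-9058 - 11002)) + 34798 = -22221/(-11166 - 20060) + 34798 = -22221/(-31226) + 34798 = -22221*(-1/31226) + 34798 = 22221/31226 + 34798 = 1086624569/31226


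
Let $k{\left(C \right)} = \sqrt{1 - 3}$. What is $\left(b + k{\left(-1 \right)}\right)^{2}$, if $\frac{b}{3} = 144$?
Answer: $\left(432 + i \sqrt{2}\right)^{2} \approx 1.8662 \cdot 10^{5} + 1222.0 i$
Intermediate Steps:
$k{\left(C \right)} = i \sqrt{2}$ ($k{\left(C \right)} = \sqrt{-2} = i \sqrt{2}$)
$b = 432$ ($b = 3 \cdot 144 = 432$)
$\left(b + k{\left(-1 \right)}\right)^{2} = \left(432 + i \sqrt{2}\right)^{2}$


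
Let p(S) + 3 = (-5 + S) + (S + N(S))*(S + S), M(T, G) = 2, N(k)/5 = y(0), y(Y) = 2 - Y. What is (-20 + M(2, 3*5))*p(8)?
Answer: -5184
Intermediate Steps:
N(k) = 10 (N(k) = 5*(2 - 1*0) = 5*(2 + 0) = 5*2 = 10)
p(S) = -8 + S + 2*S*(10 + S) (p(S) = -3 + ((-5 + S) + (S + 10)*(S + S)) = -3 + ((-5 + S) + (10 + S)*(2*S)) = -3 + ((-5 + S) + 2*S*(10 + S)) = -3 + (-5 + S + 2*S*(10 + S)) = -8 + S + 2*S*(10 + S))
(-20 + M(2, 3*5))*p(8) = (-20 + 2)*(-8 + 2*8² + 21*8) = -18*(-8 + 2*64 + 168) = -18*(-8 + 128 + 168) = -18*288 = -5184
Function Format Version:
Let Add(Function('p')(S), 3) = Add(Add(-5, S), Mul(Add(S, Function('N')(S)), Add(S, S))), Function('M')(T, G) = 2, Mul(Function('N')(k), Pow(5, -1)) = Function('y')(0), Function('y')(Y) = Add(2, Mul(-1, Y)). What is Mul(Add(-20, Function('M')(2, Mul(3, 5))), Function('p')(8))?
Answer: -5184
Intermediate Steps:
Function('N')(k) = 10 (Function('N')(k) = Mul(5, Add(2, Mul(-1, 0))) = Mul(5, Add(2, 0)) = Mul(5, 2) = 10)
Function('p')(S) = Add(-8, S, Mul(2, S, Add(10, S))) (Function('p')(S) = Add(-3, Add(Add(-5, S), Mul(Add(S, 10), Add(S, S)))) = Add(-3, Add(Add(-5, S), Mul(Add(10, S), Mul(2, S)))) = Add(-3, Add(Add(-5, S), Mul(2, S, Add(10, S)))) = Add(-3, Add(-5, S, Mul(2, S, Add(10, S)))) = Add(-8, S, Mul(2, S, Add(10, S))))
Mul(Add(-20, Function('M')(2, Mul(3, 5))), Function('p')(8)) = Mul(Add(-20, 2), Add(-8, Mul(2, Pow(8, 2)), Mul(21, 8))) = Mul(-18, Add(-8, Mul(2, 64), 168)) = Mul(-18, Add(-8, 128, 168)) = Mul(-18, 288) = -5184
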